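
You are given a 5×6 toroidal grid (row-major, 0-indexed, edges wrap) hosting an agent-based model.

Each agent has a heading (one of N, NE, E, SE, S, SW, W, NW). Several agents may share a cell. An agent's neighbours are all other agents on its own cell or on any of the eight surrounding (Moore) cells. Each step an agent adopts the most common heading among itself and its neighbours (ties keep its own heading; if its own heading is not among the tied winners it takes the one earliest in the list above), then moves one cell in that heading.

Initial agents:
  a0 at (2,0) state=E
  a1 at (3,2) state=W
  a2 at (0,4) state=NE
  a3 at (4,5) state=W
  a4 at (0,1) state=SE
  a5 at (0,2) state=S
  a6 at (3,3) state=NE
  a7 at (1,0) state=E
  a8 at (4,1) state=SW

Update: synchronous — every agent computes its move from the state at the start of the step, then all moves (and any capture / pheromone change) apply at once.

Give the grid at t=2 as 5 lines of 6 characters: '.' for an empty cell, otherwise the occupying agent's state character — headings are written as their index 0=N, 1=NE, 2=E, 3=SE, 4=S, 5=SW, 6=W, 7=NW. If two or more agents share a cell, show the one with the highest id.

t=1: a0@(2,1):E a1@(3,1):W a2@(4,5):NE a3@(4,4):W a4@(1,2):SE a5@(1,2):S a6@(2,4):NE a7@(1,1):E a8@(0,0):SW
t=2: a0@(2,2):E a1@(3,0):W a2@(3,0):NE a3@(4,3):W a4@(1,3):E a5@(1,3):E a6@(1,5):NE a7@(1,2):E a8@(1,5):SW

......
..22.5
..2...
1.....
...6..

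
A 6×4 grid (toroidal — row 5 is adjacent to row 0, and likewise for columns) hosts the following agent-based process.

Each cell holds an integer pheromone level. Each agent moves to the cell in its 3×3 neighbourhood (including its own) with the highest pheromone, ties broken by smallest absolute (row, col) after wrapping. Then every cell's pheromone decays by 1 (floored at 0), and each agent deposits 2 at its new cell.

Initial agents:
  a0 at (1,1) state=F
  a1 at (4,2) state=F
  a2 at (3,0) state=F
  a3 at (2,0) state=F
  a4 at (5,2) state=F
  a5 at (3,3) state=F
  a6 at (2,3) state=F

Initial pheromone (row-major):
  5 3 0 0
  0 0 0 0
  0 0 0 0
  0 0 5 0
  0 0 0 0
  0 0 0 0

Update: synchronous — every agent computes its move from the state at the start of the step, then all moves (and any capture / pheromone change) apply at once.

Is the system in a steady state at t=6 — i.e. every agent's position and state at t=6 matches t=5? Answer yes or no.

yes

t=1: a0@(0,0) a1@(3,2) a2@(2,0) a3@(1,0) a4@(0,1) a5@(3,2) a6@(3,2) | pheromone: 6 4 0 0 / 2 0 0 0 / 2 0 0 0 / 0 0 10 0 / 0 0 0 0 / 0 0 0 0
t=2: a0@(0,0) a1@(3,2) a2@(1,0) a3@(0,0) a4@(0,0) a5@(3,2) a6@(3,2) | pheromone: 11 3 0 0 / 3 0 0 0 / 1 0 0 0 / 0 0 15 0 / 0 0 0 0 / 0 0 0 0
t=3: a0@(0,0) a1@(3,2) a2@(0,0) a3@(0,0) a4@(0,0) a5@(3,2) a6@(3,2) | pheromone: 18 2 0 0 / 2 0 0 0 / 0 0 0 0 / 0 0 20 0 / 0 0 0 0 / 0 0 0 0
t=4: a0@(0,0) a1@(3,2) a2@(0,0) a3@(0,0) a4@(0,0) a5@(3,2) a6@(3,2) | pheromone: 25 1 0 0 / 1 0 0 0 / 0 0 0 0 / 0 0 25 0 / 0 0 0 0 / 0 0 0 0
t=5: a0@(0,0) a1@(3,2) a2@(0,0) a3@(0,0) a4@(0,0) a5@(3,2) a6@(3,2) | pheromone: 32 0 0 0 / 0 0 0 0 / 0 0 0 0 / 0 0 30 0 / 0 0 0 0 / 0 0 0 0
t=6: a0@(0,0) a1@(3,2) a2@(0,0) a3@(0,0) a4@(0,0) a5@(3,2) a6@(3,2) | pheromone: 39 0 0 0 / 0 0 0 0 / 0 0 0 0 / 0 0 35 0 / 0 0 0 0 / 0 0 0 0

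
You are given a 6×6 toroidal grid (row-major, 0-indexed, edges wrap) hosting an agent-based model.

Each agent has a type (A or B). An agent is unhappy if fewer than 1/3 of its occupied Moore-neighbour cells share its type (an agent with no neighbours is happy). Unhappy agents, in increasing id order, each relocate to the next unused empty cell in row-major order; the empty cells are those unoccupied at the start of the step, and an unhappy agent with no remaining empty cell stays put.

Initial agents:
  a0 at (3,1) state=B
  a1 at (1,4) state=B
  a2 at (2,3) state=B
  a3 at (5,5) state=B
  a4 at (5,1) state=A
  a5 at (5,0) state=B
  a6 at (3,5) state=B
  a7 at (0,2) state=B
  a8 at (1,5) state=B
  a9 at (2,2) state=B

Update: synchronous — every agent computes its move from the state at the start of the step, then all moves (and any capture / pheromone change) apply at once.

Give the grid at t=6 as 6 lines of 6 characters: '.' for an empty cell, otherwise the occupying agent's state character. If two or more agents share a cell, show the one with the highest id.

t=1: a0@(3,1):B a1@(1,4):B a2@(2,3):B a3@(5,5):B a4@(0,0):A a5@(5,0):B a6@(3,5):B a7@(0,1):B a8@(1,5):B a9@(2,2):B
t=2: a0@(3,1):B a1@(1,4):B a2@(2,3):B a3@(5,5):B a4@(0,2):A a5@(5,0):B a6@(3,5):B a7@(0,1):B a8@(1,5):B a9@(2,2):B
t=3: a0@(3,1):B a1@(1,4):B a2@(2,3):B a3@(5,5):B a4@(0,0):A a5@(5,0):B a6@(3,5):B a7@(0,1):B a8@(1,5):B a9@(2,2):B
t=4: a0@(3,1):B a1@(1,4):B a2@(2,3):B a3@(5,5):B a4@(0,2):A a5@(5,0):B a6@(3,5):B a7@(0,1):B a8@(1,5):B a9@(2,2):B
t=5: a0@(3,1):B a1@(1,4):B a2@(2,3):B a3@(5,5):B a4@(0,0):A a5@(5,0):B a6@(3,5):B a7@(0,1):B a8@(1,5):B a9@(2,2):B
t=6: a0@(3,1):B a1@(1,4):B a2@(2,3):B a3@(5,5):B a4@(0,2):A a5@(5,0):B a6@(3,5):B a7@(0,1):B a8@(1,5):B a9@(2,2):B

.BA...
....BB
..BB..
.B...B
......
B....B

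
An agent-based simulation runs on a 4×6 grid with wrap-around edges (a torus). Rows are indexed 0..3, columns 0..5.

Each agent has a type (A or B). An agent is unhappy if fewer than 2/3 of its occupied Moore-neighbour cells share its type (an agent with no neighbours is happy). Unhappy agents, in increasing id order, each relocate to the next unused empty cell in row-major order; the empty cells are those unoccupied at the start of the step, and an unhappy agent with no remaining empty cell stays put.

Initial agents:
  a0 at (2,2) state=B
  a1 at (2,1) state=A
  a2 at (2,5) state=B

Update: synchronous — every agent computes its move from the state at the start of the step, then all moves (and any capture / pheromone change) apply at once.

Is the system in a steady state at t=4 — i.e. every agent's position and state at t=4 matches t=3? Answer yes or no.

no

t=1: a0@(0,0):B a1@(0,1):A a2@(2,5):B
t=2: a0@(0,2):B a1@(0,3):A a2@(2,5):B
t=3: a0@(0,0):B a1@(0,1):A a2@(2,5):B
t=4: a0@(0,2):B a1@(0,3):A a2@(2,5):B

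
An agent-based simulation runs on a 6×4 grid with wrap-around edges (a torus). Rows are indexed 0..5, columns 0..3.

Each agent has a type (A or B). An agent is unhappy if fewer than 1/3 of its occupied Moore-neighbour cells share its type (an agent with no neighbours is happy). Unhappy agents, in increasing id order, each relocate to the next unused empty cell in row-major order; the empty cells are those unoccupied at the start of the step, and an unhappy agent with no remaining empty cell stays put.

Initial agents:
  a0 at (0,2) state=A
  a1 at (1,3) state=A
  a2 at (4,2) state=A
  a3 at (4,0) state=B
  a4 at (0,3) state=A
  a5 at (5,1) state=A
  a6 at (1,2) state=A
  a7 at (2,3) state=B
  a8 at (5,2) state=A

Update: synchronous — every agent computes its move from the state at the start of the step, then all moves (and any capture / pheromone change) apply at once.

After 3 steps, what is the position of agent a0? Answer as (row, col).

t=1: a0@(0,2):A a1@(1,3):A a2@(4,2):A a3@(0,0):B a4@(0,3):A a5@(5,1):A a6@(1,2):A a7@(0,1):B a8@(5,2):A
t=2: a0@(0,2):A a1@(1,3):A a2@(4,2):A a3@(1,0):B a4@(0,3):A a5@(5,1):A a6@(1,2):A a7@(1,1):B a8@(5,2):A
t=3: (unchanged — steady state)

(0, 2)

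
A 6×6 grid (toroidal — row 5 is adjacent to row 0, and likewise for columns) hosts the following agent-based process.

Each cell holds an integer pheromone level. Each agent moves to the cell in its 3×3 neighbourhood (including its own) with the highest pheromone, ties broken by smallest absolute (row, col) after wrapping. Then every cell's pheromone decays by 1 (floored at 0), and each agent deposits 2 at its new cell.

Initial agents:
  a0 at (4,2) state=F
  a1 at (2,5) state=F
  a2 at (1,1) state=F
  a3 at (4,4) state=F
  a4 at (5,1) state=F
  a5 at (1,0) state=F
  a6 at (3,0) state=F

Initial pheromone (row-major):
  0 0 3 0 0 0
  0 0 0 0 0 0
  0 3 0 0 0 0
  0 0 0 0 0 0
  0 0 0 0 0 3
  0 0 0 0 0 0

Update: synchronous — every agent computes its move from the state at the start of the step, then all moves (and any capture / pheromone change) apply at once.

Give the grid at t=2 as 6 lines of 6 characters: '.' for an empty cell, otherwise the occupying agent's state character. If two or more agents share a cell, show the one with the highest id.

t=1: a0@(3,1) a1@(1,0) a2@(0,2) a3@(4,5) a4@(0,2) a5@(2,1) a6@(2,1) | pheromone: 0 0 6 0 0 0 / 2 0 0 0 0 0 / 0 6 0 0 0 0 / 0 2 0 0 0 0 / 0 0 0 0 0 4 / 0 0 0 0 0 0
t=2: a0@(2,1) a1@(2,1) a2@(0,2) a3@(4,5) a4@(0,2) a5@(2,1) a6@(2,1) | pheromone: 0 0 9 0 0 0 / 1 0 0 0 0 0 / 0 13 0 0 0 0 / 0 1 0 0 0 0 / 0 0 0 0 0 5 / 0 0 0 0 0 0

..F...
......
.F....
......
.....F
......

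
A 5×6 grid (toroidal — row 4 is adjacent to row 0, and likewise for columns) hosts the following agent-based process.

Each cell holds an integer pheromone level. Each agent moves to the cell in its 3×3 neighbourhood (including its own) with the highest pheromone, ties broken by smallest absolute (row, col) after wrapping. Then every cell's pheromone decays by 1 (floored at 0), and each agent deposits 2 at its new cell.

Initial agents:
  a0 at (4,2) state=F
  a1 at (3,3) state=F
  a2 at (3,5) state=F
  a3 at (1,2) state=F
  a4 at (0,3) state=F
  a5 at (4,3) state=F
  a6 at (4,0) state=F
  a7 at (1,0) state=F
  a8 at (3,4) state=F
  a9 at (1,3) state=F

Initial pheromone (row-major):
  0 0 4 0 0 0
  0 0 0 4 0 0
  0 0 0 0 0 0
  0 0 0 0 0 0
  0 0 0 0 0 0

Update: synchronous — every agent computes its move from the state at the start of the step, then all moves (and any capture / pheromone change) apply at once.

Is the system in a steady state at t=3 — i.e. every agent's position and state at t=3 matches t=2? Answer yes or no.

t=1: a0@(0,2) a1@(2,2) a2@(2,0) a3@(0,2) a4@(0,2) a5@(0,2) a6@(0,0) a7@(0,0) a8@(2,3) a9@(0,2) | pheromone: 4 0 13 0 0 0 / 0 0 0 3 0 0 / 2 0 2 2 0 0 / 0 0 0 0 0 0 / 0 0 0 0 0 0
t=2: a0@(0,2) a1@(1,3) a2@(2,0) a3@(0,2) a4@(0,2) a5@(0,2) a6@(0,0) a7@(0,0) a8@(1,3) a9@(0,2) | pheromone: 7 0 22 0 0 0 / 0 0 0 6 0 0 / 3 0 1 1 0 0 / 0 0 0 0 0 0 / 0 0 0 0 0 0
t=3: a0@(0,2) a1@(0,2) a2@(2,0) a3@(0,2) a4@(0,2) a5@(0,2) a6@(0,0) a7@(0,0) a8@(0,2) a9@(0,2) | pheromone: 10 0 35 0 0 0 / 0 0 0 5 0 0 / 4 0 0 0 0 0 / 0 0 0 0 0 0 / 0 0 0 0 0 0

no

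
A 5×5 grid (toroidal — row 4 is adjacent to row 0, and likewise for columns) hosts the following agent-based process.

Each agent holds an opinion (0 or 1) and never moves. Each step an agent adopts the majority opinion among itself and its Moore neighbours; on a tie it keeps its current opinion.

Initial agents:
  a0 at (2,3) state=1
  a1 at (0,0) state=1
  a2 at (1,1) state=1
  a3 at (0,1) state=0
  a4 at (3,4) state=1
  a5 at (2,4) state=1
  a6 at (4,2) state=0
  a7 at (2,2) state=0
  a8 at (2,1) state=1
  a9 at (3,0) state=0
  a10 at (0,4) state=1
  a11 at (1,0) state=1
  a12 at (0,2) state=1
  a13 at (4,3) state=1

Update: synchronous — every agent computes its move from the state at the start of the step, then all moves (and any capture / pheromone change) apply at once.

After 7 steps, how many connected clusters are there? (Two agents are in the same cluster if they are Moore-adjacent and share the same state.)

1

t=1: a0@(2,3):1 a1@(0,0):1 a2@(1,1):1 a3@(0,1):1 a4@(3,4):1 a5@(2,4):1 a6@(4,2):0 a7@(2,2):1 a8@(2,1):1 a9@(3,0):1 a10@(0,4):1 a11@(1,0):1 a12@(0,2):1 a13@(4,3):1
t=2: a0@(2,3):1 a1@(0,0):1 a2@(1,1):1 a3@(0,1):1 a4@(3,4):1 a5@(2,4):1 a6@(4,2):1 a7@(2,2):1 a8@(2,1):1 a9@(3,0):1 a10@(0,4):1 a11@(1,0):1 a12@(0,2):1 a13@(4,3):1
t=3: (unchanged — steady state)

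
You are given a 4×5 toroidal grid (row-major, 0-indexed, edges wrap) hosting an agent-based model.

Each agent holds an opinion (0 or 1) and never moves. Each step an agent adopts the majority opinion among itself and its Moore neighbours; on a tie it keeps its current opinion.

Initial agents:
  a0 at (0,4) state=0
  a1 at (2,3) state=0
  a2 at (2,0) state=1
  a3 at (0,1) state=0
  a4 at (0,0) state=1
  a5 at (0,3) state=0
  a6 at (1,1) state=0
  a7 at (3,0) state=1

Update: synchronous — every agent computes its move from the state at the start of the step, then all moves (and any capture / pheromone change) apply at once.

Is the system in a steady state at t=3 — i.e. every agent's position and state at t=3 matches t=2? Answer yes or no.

t=1: a0@(0,4):0 a1@(2,3):0 a2@(2,0):1 a3@(0,1):0 a4@(0,0):0 a5@(0,3):0 a6@(1,1):0 a7@(3,0):1
t=2: a0@(0,4):0 a1@(2,3):0 a2@(2,0):1 a3@(0,1):0 a4@(0,0):0 a5@(0,3):0 a6@(1,1):0 a7@(3,0):0
t=3: a0@(0,4):0 a1@(2,3):0 a2@(2,0):0 a3@(0,1):0 a4@(0,0):0 a5@(0,3):0 a6@(1,1):0 a7@(3,0):0

no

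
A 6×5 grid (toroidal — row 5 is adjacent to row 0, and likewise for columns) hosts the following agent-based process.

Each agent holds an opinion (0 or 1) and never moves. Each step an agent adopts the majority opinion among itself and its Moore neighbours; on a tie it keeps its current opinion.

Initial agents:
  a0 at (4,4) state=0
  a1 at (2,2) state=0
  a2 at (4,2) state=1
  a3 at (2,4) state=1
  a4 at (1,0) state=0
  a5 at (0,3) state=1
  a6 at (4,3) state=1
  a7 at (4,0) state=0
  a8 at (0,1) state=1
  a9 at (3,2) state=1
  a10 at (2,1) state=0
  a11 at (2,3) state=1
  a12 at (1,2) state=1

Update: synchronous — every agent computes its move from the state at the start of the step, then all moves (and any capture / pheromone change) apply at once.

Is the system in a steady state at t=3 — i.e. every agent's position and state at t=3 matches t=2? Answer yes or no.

t=1: a0@(4,4):0 a1@(2,2):1 a2@(4,2):1 a3@(2,4):1 a4@(1,0):0 a5@(0,3):1 a6@(4,3):1 a7@(4,0):0 a8@(0,1):1 a9@(3,2):1 a10@(2,1):0 a11@(2,3):1 a12@(1,2):1
t=2: a0@(4,4):0 a1@(2,2):1 a2@(4,2):1 a3@(2,4):1 a4@(1,0):0 a5@(0,3):1 a6@(4,3):1 a7@(4,0):0 a8@(0,1):1 a9@(3,2):1 a10@(2,1):1 a11@(2,3):1 a12@(1,2):1
t=3: a0@(4,4):0 a1@(2,2):1 a2@(4,2):1 a3@(2,4):1 a4@(1,0):1 a5@(0,3):1 a6@(4,3):1 a7@(4,0):0 a8@(0,1):1 a9@(3,2):1 a10@(2,1):1 a11@(2,3):1 a12@(1,2):1

no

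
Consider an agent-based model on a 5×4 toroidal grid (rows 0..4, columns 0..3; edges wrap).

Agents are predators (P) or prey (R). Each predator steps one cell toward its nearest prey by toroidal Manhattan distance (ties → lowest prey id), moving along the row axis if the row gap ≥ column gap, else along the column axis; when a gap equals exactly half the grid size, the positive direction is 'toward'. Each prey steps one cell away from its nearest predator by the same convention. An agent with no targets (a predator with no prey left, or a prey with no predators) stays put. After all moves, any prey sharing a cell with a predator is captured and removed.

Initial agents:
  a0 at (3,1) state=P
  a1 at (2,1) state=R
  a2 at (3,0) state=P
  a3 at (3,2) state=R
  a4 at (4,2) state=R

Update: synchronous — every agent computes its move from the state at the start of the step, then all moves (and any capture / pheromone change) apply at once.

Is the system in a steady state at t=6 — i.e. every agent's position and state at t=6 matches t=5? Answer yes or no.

t=1: a0@(2,1):P a1@(1,1):R a2@(2,0):P a3@(3,3):R a4@(0,2):R
t=2: a0@(1,1):P a1@(0,1):R a2@(1,0):P a3@(4,3):R a4@(4,2):R
t=3: a0@(0,1):P a1@(4,1):R a2@(0,0):P a3@(3,3):R a4@(3,2):R
t=4: a0@(4,1):P a1@(3,1):R a2@(4,0):P a3@(2,3):R a4@(2,2):R
t=5: a0@(3,1):P a1@(2,1):R a2@(3,0):P a3@(1,3):R a4@(1,2):R
t=6: a0@(2,1):P a1@(1,1):R a2@(2,0):P a3@(0,3):R a4@(0,2):R

no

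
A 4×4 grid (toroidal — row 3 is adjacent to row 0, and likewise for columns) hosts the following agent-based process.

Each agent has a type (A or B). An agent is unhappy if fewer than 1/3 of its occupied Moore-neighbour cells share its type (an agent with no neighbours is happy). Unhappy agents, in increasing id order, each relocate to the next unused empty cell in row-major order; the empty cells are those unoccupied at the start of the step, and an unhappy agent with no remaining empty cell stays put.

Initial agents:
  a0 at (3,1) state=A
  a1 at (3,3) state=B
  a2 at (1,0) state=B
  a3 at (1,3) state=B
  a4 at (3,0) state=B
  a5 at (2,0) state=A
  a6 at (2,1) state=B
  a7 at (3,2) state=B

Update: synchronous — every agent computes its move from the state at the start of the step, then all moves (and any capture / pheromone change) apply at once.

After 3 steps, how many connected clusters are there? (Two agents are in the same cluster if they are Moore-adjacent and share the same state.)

2

t=1: a0@(0,0):A a1@(3,3):B a2@(1,0):B a3@(1,3):B a4@(3,0):B a5@(0,1):A a6@(2,1):B a7@(3,2):B
t=2: a0@(0,2):A a1@(3,3):B a2@(1,0):B a3@(1,3):B a4@(3,0):B a5@(0,3):A a6@(2,1):B a7@(3,2):B
t=3: a0@(0,0):A a1@(3,3):B a2@(1,0):B a3@(1,3):B a4@(3,0):B a5@(0,1):A a6@(2,1):B a7@(3,2):B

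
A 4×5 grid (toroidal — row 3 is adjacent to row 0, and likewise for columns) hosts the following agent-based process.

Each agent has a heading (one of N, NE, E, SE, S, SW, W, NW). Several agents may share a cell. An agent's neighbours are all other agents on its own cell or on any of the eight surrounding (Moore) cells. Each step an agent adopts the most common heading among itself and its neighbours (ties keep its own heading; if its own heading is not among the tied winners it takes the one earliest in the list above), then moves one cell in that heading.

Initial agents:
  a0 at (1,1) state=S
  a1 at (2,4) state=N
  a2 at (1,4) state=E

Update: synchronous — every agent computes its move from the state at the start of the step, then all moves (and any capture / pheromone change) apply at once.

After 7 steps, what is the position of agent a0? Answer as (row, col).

(0, 1)

t=1: a0@(2,1):S a1@(1,4):N a2@(1,0):E
t=2: a0@(3,1):S a1@(0,4):N a2@(1,1):E
t=3: a0@(0,1):S a1@(3,4):N a2@(1,2):E
t=4: a0@(1,1):S a1@(2,4):N a2@(1,3):E
t=5: a0@(2,1):S a1@(1,4):N a2@(1,4):E
t=6: a0@(3,1):S a1@(0,4):N a2@(1,0):E
t=7: a0@(0,1):S a1@(3,4):N a2@(1,1):E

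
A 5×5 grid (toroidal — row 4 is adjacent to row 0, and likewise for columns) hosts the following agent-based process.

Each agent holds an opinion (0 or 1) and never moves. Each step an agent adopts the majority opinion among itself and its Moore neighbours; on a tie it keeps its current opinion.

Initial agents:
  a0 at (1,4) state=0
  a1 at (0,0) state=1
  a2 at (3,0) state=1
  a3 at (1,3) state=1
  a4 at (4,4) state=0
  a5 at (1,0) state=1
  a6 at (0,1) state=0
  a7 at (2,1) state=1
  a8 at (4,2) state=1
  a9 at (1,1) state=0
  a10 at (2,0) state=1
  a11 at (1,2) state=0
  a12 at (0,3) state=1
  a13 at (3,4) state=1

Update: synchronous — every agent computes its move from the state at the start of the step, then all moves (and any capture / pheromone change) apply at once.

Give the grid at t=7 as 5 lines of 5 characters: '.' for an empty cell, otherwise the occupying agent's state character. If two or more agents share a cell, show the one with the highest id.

11.1.
11111
11...
1...1
..1.1

t=1: a0@(1,4):1 a1@(0,0):0 a2@(3,0):1 a3@(1,3):1 a4@(4,4):1 a5@(1,0):1 a6@(0,1):0 a7@(2,1):1 a8@(4,2):1 a9@(1,1):1 a10@(2,0):1 a11@(1,2):0 a12@(0,3):1 a13@(3,4):1
t=2: a0@(1,4):1 a1@(0,0):1 a2@(3,0):1 a3@(1,3):1 a4@(4,4):1 a5@(1,0):1 a6@(0,1):0 a7@(2,1):1 a8@(4,2):1 a9@(1,1):1 a10@(2,0):1 a11@(1,2):1 a12@(0,3):1 a13@(3,4):1
t=3: a0@(1,4):1 a1@(0,0):1 a2@(3,0):1 a3@(1,3):1 a4@(4,4):1 a5@(1,0):1 a6@(0,1):1 a7@(2,1):1 a8@(4,2):1 a9@(1,1):1 a10@(2,0):1 a11@(1,2):1 a12@(0,3):1 a13@(3,4):1
t=4: (unchanged — steady state)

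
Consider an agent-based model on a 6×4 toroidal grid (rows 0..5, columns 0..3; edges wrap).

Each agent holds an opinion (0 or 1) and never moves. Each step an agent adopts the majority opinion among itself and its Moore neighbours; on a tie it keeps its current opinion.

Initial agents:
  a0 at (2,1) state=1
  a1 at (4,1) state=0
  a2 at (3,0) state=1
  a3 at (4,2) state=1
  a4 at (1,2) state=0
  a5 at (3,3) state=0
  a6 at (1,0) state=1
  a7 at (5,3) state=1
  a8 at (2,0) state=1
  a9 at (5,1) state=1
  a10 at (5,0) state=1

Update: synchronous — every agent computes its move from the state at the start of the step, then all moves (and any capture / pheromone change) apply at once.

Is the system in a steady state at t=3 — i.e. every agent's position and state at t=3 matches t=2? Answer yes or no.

yes

t=1: a0@(2,1):1 a1@(4,1):1 a2@(3,0):1 a3@(4,2):1 a4@(1,2):0 a5@(3,3):1 a6@(1,0):1 a7@(5,3):1 a8@(2,0):1 a9@(5,1):1 a10@(5,0):1
t=2: (unchanged — steady state)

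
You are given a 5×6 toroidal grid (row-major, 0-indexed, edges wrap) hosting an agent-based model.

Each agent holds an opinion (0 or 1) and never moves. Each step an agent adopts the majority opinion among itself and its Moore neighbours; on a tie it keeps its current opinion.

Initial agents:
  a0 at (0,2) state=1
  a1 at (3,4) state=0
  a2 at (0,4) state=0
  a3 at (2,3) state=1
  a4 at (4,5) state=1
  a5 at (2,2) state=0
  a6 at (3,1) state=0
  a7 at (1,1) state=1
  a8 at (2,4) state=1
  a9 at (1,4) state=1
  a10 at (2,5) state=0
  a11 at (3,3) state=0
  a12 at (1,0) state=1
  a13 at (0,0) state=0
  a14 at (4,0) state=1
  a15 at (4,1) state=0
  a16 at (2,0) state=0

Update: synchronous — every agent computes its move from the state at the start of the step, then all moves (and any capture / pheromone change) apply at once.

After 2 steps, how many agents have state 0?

11

t=1: a0@(0,2):1 a1@(3,4):0 a2@(0,4):1 a3@(2,3):1 a4@(4,5):0 a5@(2,2):0 a6@(3,1):0 a7@(1,1):1 a8@(2,4):1 a9@(1,4):1 a10@(2,5):0 a11@(3,3):0 a12@(1,0):0 a13@(0,0):1 a14@(4,0):0 a15@(4,1):0 a16@(2,0):0
t=2: a0@(0,2):1 a1@(3,4):0 a2@(0,4):1 a3@(2,3):1 a4@(4,5):0 a5@(2,2):0 a6@(3,1):0 a7@(1,1):1 a8@(2,4):1 a9@(1,4):1 a10@(2,5):0 a11@(3,3):0 a12@(1,0):0 a13@(0,0):0 a14@(4,0):0 a15@(4,1):0 a16@(2,0):0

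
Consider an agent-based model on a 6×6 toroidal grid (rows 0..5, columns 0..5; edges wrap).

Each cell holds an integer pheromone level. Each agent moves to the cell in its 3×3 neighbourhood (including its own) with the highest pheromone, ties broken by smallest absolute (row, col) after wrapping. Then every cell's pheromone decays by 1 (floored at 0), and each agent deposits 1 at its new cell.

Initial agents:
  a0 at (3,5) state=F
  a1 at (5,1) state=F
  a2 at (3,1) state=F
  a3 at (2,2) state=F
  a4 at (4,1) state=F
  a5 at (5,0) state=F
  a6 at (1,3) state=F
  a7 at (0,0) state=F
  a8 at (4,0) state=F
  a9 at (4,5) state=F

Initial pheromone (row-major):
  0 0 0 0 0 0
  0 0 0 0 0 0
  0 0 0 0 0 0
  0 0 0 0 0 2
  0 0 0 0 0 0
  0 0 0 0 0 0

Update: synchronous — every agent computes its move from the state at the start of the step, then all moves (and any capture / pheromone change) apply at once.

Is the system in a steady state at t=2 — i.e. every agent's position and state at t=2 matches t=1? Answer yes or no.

t=1: a0@(3,5) a1@(0,0) a2@(2,0) a3@(1,1) a4@(3,0) a5@(0,0) a6@(0,2) a7@(0,0) a8@(3,5) a9@(3,5) | pheromone: 3 0 1 0 0 0 / 0 1 0 0 0 0 / 1 0 0 0 0 0 / 1 0 0 0 0 4 / 0 0 0 0 0 0 / 0 0 0 0 0 0
t=2: a0@(3,5) a1@(0,0) a2@(3,5) a3@(0,0) a4@(3,5) a5@(0,0) a6@(0,2) a7@(0,0) a8@(3,5) a9@(3,5) | pheromone: 6 0 1 0 0 0 / 0 0 0 0 0 0 / 0 0 0 0 0 0 / 0 0 0 0 0 8 / 0 0 0 0 0 0 / 0 0 0 0 0 0

no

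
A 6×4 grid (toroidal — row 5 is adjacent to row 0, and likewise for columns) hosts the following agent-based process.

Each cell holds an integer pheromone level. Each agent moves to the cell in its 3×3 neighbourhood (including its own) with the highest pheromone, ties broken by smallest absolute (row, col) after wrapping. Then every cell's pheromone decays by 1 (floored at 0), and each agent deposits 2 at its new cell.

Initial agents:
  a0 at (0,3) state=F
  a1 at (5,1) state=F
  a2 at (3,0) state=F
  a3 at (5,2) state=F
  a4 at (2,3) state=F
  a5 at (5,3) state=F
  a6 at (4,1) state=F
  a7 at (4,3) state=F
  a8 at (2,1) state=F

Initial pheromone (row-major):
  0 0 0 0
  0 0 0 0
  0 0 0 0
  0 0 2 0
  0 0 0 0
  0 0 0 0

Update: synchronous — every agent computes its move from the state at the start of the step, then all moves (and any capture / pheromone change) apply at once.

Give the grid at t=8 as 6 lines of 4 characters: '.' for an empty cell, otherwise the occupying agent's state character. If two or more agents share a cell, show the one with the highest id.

F...
....
F...
..F.
....
....

t=1: a0@(0,0) a1@(0,0) a2@(2,0) a3@(0,1) a4@(3,2) a5@(0,0) a6@(3,2) a7@(3,2) a8@(3,2) | pheromone: 6 2 0 0 / 0 0 0 0 / 2 0 0 0 / 0 0 9 0 / 0 0 0 0 / 0 0 0 0
t=2: a0@(0,0) a1@(0,0) a2@(2,0) a3@(0,0) a4@(3,2) a5@(0,0) a6@(3,2) a7@(3,2) a8@(3,2) | pheromone: 13 1 0 0 / 0 0 0 0 / 3 0 0 0 / 0 0 16 0 / 0 0 0 0 / 0 0 0 0
t=3: a0@(0,0) a1@(0,0) a2@(2,0) a3@(0,0) a4@(3,2) a5@(0,0) a6@(3,2) a7@(3,2) a8@(3,2) | pheromone: 20 0 0 0 / 0 0 0 0 / 4 0 0 0 / 0 0 23 0 / 0 0 0 0 / 0 0 0 0
t=4: a0@(0,0) a1@(0,0) a2@(2,0) a3@(0,0) a4@(3,2) a5@(0,0) a6@(3,2) a7@(3,2) a8@(3,2) | pheromone: 27 0 0 0 / 0 0 0 0 / 5 0 0 0 / 0 0 30 0 / 0 0 0 0 / 0 0 0 0
t=5: a0@(0,0) a1@(0,0) a2@(2,0) a3@(0,0) a4@(3,2) a5@(0,0) a6@(3,2) a7@(3,2) a8@(3,2) | pheromone: 34 0 0 0 / 0 0 0 0 / 6 0 0 0 / 0 0 37 0 / 0 0 0 0 / 0 0 0 0
t=6: a0@(0,0) a1@(0,0) a2@(2,0) a3@(0,0) a4@(3,2) a5@(0,0) a6@(3,2) a7@(3,2) a8@(3,2) | pheromone: 41 0 0 0 / 0 0 0 0 / 7 0 0 0 / 0 0 44 0 / 0 0 0 0 / 0 0 0 0
t=7: a0@(0,0) a1@(0,0) a2@(2,0) a3@(0,0) a4@(3,2) a5@(0,0) a6@(3,2) a7@(3,2) a8@(3,2) | pheromone: 48 0 0 0 / 0 0 0 0 / 8 0 0 0 / 0 0 51 0 / 0 0 0 0 / 0 0 0 0
t=8: a0@(0,0) a1@(0,0) a2@(2,0) a3@(0,0) a4@(3,2) a5@(0,0) a6@(3,2) a7@(3,2) a8@(3,2) | pheromone: 55 0 0 0 / 0 0 0 0 / 9 0 0 0 / 0 0 58 0 / 0 0 0 0 / 0 0 0 0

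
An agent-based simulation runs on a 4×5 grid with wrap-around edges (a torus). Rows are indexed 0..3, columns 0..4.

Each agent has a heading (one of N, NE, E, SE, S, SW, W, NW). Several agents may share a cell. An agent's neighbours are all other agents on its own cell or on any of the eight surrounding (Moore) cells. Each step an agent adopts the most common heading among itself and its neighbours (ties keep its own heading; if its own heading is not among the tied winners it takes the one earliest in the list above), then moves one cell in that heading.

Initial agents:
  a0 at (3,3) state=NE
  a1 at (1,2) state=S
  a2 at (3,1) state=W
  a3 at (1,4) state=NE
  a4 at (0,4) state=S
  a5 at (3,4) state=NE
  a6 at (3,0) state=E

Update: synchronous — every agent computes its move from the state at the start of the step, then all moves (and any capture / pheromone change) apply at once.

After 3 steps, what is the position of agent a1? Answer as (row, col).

t=1: a0@(2,4):NE a1@(2,2):S a2@(3,0):W a3@(0,0):NE a4@(3,0):NE a5@(2,0):NE a6@(3,1):E
t=2: a0@(1,0):NE a1@(3,2):S a2@(2,1):NE a3@(3,1):NE a4@(2,1):NE a5@(1,1):NE a6@(2,2):NE
t=3: a0@(0,1):NE a1@(2,3):NE a2@(1,2):NE a3@(2,2):NE a4@(1,2):NE a5@(0,2):NE a6@(1,3):NE

(2, 3)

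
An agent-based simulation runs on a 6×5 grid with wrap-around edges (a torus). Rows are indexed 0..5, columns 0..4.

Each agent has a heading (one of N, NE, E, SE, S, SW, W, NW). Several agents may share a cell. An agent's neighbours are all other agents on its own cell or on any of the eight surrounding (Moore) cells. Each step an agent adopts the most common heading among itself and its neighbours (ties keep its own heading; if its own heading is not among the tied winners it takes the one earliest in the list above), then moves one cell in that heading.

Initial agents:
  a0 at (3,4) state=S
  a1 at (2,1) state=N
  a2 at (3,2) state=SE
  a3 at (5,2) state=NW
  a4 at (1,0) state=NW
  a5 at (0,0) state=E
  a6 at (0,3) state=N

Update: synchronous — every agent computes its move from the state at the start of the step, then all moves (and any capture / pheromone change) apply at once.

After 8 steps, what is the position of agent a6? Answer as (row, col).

(4, 3)

t=1: a0@(4,4):S a1@(1,1):N a2@(4,3):SE a3@(4,1):NW a4@(0,4):NW a5@(0,1):E a6@(5,3):N
t=2: a0@(5,4):S a1@(0,1):N a2@(5,4):SE a3@(3,0):NW a4@(5,3):NW a5@(0,2):E a6@(4,3):N
t=3: a0@(0,4):S a1@(5,1):N a2@(0,0):SE a3@(2,4):NW a4@(4,2):NW a5@(0,3):E a6@(3,3):N
t=4: a0@(1,4):S a1@(4,1):N a2@(1,1):SE a3@(1,3):NW a4@(3,2):N a5@(0,4):E a6@(2,2):NW
t=5: a0@(2,4):S a1@(3,1):N a2@(2,2):SE a3@(0,2):NW a4@(2,2):N a5@(0,0):E a6@(1,1):NW
t=6: a0@(3,4):S a1@(2,1):N a2@(1,2):N a3@(5,1):NW a4@(1,2):N a5@(0,1):E a6@(0,0):NW
t=7: a0@(4,4):S a1@(1,1):N a2@(0,2):N a3@(4,0):NW a4@(0,2):N a5@(5,1):N a6@(5,4):NW
t=8: a0@(3,3):NW a1@(0,1):N a2@(5,2):N a3@(3,4):NW a4@(5,2):N a5@(4,1):N a6@(4,3):NW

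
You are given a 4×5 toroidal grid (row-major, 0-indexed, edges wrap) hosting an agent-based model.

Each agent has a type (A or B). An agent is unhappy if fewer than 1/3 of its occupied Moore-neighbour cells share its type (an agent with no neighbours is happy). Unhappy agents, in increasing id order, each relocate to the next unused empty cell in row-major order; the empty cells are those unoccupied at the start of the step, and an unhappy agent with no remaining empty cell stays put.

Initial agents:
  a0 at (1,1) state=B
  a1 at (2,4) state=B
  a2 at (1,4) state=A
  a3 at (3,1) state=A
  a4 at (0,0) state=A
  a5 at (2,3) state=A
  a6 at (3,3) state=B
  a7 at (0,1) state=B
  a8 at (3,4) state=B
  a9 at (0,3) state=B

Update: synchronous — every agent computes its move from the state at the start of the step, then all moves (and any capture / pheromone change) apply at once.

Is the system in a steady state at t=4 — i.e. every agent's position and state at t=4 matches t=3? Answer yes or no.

yes

t=1: a0@(1,1):B a1@(2,4):B a2@(1,4):A a3@(3,1):A a4@(0,0):A a5@(0,2):A a6@(3,3):B a7@(0,1):B a8@(3,4):B a9@(0,3):B
t=2: a0@(1,1):B a1@(2,4):B a2@(1,4):A a3@(3,1):A a4@(0,0):A a5@(0,4):A a6@(3,3):B a7@(1,0):B a8@(3,4):B a9@(0,3):B
t=3: (unchanged — steady state)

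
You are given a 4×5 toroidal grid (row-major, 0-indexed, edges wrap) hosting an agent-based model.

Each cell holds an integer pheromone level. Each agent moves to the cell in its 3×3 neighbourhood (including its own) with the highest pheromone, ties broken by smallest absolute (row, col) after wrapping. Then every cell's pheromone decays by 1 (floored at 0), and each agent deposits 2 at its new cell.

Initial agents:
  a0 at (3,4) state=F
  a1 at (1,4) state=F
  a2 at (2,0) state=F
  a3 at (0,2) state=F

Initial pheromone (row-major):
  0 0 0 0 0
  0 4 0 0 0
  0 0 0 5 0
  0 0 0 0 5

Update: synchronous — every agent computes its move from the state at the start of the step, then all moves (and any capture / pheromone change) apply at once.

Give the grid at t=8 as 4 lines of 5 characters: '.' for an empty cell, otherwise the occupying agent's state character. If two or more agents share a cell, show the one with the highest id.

t=1: a0@(2,3) a1@(2,3) a2@(3,4) a3@(1,1) | pheromone: 0 0 0 0 0 / 0 5 0 0 0 / 0 0 0 8 0 / 0 0 0 0 6
t=2: a0@(2,3) a1@(2,3) a2@(2,3) a3@(1,1) | pheromone: 0 0 0 0 0 / 0 6 0 0 0 / 0 0 0 13 0 / 0 0 0 0 5
t=3: a0@(2,3) a1@(2,3) a2@(2,3) a3@(1,1) | pheromone: 0 0 0 0 0 / 0 7 0 0 0 / 0 0 0 18 0 / 0 0 0 0 4
t=4: a0@(2,3) a1@(2,3) a2@(2,3) a3@(1,1) | pheromone: 0 0 0 0 0 / 0 8 0 0 0 / 0 0 0 23 0 / 0 0 0 0 3
t=5: a0@(2,3) a1@(2,3) a2@(2,3) a3@(1,1) | pheromone: 0 0 0 0 0 / 0 9 0 0 0 / 0 0 0 28 0 / 0 0 0 0 2
t=6: a0@(2,3) a1@(2,3) a2@(2,3) a3@(1,1) | pheromone: 0 0 0 0 0 / 0 10 0 0 0 / 0 0 0 33 0 / 0 0 0 0 1
t=7: a0@(2,3) a1@(2,3) a2@(2,3) a3@(1,1) | pheromone: 0 0 0 0 0 / 0 11 0 0 0 / 0 0 0 38 0 / 0 0 0 0 0
t=8: a0@(2,3) a1@(2,3) a2@(2,3) a3@(1,1) | pheromone: 0 0 0 0 0 / 0 12 0 0 0 / 0 0 0 43 0 / 0 0 0 0 0

.....
.F...
...F.
.....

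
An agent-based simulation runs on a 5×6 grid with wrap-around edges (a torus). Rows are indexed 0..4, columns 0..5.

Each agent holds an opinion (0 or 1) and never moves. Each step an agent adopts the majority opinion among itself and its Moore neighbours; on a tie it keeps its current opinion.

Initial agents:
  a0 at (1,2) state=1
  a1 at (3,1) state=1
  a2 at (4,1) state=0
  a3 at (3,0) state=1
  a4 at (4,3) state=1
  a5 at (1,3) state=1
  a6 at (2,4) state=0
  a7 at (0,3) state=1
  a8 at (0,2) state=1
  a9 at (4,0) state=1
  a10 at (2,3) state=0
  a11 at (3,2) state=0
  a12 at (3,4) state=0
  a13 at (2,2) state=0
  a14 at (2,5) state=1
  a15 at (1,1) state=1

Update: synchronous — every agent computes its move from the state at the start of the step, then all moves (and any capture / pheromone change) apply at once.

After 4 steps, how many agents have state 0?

0

t=1: a0@(1,2):1 a1@(3,1):1 a2@(4,1):1 a3@(3,0):1 a4@(4,3):1 a5@(1,3):1 a6@(2,4):0 a7@(0,3):1 a8@(0,2):1 a9@(4,0):1 a10@(2,3):0 a11@(3,2):0 a12@(3,4):0 a13@(2,2):1 a14@(2,5):1 a15@(1,1):1
t=2: a0@(1,2):1 a1@(3,1):1 a2@(4,1):1 a3@(3,0):1 a4@(4,3):1 a5@(1,3):1 a6@(2,4):0 a7@(0,3):1 a8@(0,2):1 a9@(4,0):1 a10@(2,3):0 a11@(3,2):1 a12@(3,4):0 a13@(2,2):1 a14@(2,5):1 a15@(1,1):1
t=3: a0@(1,2):1 a1@(3,1):1 a2@(4,1):1 a3@(3,0):1 a4@(4,3):1 a5@(1,3):1 a6@(2,4):0 a7@(0,3):1 a8@(0,2):1 a9@(4,0):1 a10@(2,3):1 a11@(3,2):1 a12@(3,4):0 a13@(2,2):1 a14@(2,5):1 a15@(1,1):1
t=4: a0@(1,2):1 a1@(3,1):1 a2@(4,1):1 a3@(3,0):1 a4@(4,3):1 a5@(1,3):1 a6@(2,4):1 a7@(0,3):1 a8@(0,2):1 a9@(4,0):1 a10@(2,3):1 a11@(3,2):1 a12@(3,4):1 a13@(2,2):1 a14@(2,5):1 a15@(1,1):1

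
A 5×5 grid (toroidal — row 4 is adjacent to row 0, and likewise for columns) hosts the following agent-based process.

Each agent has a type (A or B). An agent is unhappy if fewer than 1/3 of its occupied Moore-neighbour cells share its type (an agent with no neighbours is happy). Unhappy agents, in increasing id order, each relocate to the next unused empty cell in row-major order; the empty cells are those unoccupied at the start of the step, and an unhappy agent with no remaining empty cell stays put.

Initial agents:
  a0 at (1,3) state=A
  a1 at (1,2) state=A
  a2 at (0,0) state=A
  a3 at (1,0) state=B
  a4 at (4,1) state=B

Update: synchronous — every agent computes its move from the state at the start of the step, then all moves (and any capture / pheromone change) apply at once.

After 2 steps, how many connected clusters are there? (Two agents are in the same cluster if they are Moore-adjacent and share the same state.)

3

t=1: a0@(1,3):A a1@(1,2):A a2@(0,1):A a3@(0,2):B a4@(0,3):B
t=2: a0@(1,3):A a1@(1,2):A a2@(0,1):A a3@(0,0):B a4@(0,3):B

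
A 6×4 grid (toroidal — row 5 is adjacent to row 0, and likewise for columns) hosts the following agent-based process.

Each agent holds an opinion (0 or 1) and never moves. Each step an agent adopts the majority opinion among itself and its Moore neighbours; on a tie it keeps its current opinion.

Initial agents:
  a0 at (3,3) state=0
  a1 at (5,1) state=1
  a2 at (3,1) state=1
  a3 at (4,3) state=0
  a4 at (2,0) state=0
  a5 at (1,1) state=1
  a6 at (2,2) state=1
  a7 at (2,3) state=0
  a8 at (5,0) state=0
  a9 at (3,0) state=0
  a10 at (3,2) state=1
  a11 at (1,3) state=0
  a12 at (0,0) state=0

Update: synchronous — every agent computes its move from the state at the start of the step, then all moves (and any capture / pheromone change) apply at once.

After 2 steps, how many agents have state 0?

9

t=1: a0@(3,3):0 a1@(5,1):0 a2@(3,1):1 a3@(4,3):0 a4@(2,0):0 a5@(1,1):1 a6@(2,2):1 a7@(2,3):0 a8@(5,0):0 a9@(3,0):0 a10@(3,2):1 a11@(1,3):0 a12@(0,0):0
t=2: (unchanged — steady state)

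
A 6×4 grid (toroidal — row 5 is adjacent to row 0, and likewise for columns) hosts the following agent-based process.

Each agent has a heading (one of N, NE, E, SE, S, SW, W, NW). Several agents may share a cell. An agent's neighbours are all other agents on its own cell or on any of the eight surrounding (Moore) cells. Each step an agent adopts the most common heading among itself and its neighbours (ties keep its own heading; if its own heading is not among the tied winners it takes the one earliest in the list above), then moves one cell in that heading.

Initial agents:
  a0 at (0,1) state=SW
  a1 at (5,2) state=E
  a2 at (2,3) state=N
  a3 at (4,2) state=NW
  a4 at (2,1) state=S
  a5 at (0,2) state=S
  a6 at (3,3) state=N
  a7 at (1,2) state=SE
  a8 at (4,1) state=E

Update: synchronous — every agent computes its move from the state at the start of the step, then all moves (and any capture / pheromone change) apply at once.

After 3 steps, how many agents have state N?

t=1: a0@(1,0):SW a1@(5,3):E a2@(1,3):N a3@(4,3):E a4@(3,1):S a5@(1,2):S a6@(2,3):N a7@(2,2):S a8@(4,2):E
t=2: a0@(0,0):N a1@(5,0):E a2@(0,3):N a3@(4,0):E a4@(4,1):S a5@(2,2):S a6@(1,3):N a7@(3,2):S a8@(4,3):E
t=3: a0@(5,0):N a1@(5,1):E a2@(5,3):N a3@(4,1):E a4@(5,1):S a5@(3,2):S a6@(0,3):N a7@(4,2):S a8@(4,0):E

3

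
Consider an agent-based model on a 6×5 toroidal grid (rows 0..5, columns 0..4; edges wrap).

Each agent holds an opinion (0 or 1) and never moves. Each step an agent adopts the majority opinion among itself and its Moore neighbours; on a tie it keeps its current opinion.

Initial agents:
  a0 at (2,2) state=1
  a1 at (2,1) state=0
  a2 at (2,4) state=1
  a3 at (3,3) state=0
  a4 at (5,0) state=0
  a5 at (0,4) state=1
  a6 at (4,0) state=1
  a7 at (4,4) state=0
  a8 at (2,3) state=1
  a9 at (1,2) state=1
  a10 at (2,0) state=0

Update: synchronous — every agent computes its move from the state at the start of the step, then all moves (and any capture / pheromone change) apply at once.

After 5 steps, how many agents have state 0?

5

t=1: a0@(2,2):1 a1@(2,1):0 a2@(2,4):1 a3@(3,3):1 a4@(5,0):0 a5@(0,4):1 a6@(4,0):0 a7@(4,4):0 a8@(2,3):1 a9@(1,2):1 a10@(2,0):0
t=2: (unchanged — steady state)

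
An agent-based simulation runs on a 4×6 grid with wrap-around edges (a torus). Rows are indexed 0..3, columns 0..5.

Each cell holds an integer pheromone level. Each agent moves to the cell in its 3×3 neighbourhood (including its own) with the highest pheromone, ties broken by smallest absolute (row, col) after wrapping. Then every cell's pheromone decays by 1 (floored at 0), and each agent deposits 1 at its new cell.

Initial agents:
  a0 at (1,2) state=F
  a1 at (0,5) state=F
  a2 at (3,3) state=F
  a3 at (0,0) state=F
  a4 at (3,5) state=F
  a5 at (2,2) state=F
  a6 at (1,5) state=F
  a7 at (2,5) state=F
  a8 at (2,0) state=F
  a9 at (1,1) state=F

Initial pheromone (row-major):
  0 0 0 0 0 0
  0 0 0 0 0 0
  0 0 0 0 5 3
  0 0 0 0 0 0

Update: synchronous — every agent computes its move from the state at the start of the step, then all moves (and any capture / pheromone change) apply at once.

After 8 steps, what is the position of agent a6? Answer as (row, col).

t=1: a0@(0,1) a1@(0,0) a2@(2,4) a3@(0,0) a4@(2,4) a5@(1,1) a6@(2,4) a7@(2,4) a8@(2,5) a9@(0,0) | pheromone: 3 1 0 0 0 0 / 0 1 0 0 0 0 / 0 0 0 0 8 3 / 0 0 0 0 0 0
t=2: a0@(0,0) a1@(0,0) a2@(2,4) a3@(0,0) a4@(2,4) a5@(0,0) a6@(2,4) a7@(2,4) a8@(2,4) a9@(0,0) | pheromone: 7 0 0 0 0 0 / 0 0 0 0 0 0 / 0 0 0 0 12 2 / 0 0 0 0 0 0
t=3: a0@(0,0) a1@(0,0) a2@(2,4) a3@(0,0) a4@(2,4) a5@(0,0) a6@(2,4) a7@(2,4) a8@(2,4) a9@(0,0) | pheromone: 11 0 0 0 0 0 / 0 0 0 0 0 0 / 0 0 0 0 16 1 / 0 0 0 0 0 0
t=4: a0@(0,0) a1@(0,0) a2@(2,4) a3@(0,0) a4@(2,4) a5@(0,0) a6@(2,4) a7@(2,4) a8@(2,4) a9@(0,0) | pheromone: 15 0 0 0 0 0 / 0 0 0 0 0 0 / 0 0 0 0 20 0 / 0 0 0 0 0 0
t=5: a0@(0,0) a1@(0,0) a2@(2,4) a3@(0,0) a4@(2,4) a5@(0,0) a6@(2,4) a7@(2,4) a8@(2,4) a9@(0,0) | pheromone: 19 0 0 0 0 0 / 0 0 0 0 0 0 / 0 0 0 0 24 0 / 0 0 0 0 0 0
t=6: a0@(0,0) a1@(0,0) a2@(2,4) a3@(0,0) a4@(2,4) a5@(0,0) a6@(2,4) a7@(2,4) a8@(2,4) a9@(0,0) | pheromone: 23 0 0 0 0 0 / 0 0 0 0 0 0 / 0 0 0 0 28 0 / 0 0 0 0 0 0
t=7: a0@(0,0) a1@(0,0) a2@(2,4) a3@(0,0) a4@(2,4) a5@(0,0) a6@(2,4) a7@(2,4) a8@(2,4) a9@(0,0) | pheromone: 27 0 0 0 0 0 / 0 0 0 0 0 0 / 0 0 0 0 32 0 / 0 0 0 0 0 0
t=8: a0@(0,0) a1@(0,0) a2@(2,4) a3@(0,0) a4@(2,4) a5@(0,0) a6@(2,4) a7@(2,4) a8@(2,4) a9@(0,0) | pheromone: 31 0 0 0 0 0 / 0 0 0 0 0 0 / 0 0 0 0 36 0 / 0 0 0 0 0 0

(2, 4)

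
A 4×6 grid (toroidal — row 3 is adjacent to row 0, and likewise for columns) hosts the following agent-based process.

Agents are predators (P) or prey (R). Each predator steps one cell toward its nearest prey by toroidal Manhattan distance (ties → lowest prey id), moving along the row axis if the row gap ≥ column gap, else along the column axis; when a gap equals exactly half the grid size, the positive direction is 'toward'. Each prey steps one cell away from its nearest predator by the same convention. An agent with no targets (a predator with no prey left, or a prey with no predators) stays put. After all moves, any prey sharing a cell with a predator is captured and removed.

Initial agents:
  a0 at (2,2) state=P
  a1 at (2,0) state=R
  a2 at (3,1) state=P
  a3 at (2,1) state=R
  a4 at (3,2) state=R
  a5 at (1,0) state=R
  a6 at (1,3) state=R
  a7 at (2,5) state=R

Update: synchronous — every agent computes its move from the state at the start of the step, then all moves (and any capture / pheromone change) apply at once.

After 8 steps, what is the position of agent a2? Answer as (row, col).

(2, 0)

t=1: a0@(2,1):P a1@(2,5):R a2@(2,1):P a3@(2,0):R a4@(0,2):R a5@(1,5):R a6@(0,3):R a7@(2,4):R
t=2: a0@(2,0):P a1@(2,4):R a2@(2,0):P a3@(2,5):R a4@(3,2):R a5@(1,4):R a6@(3,3):R a7@(2,3):R
t=3: a0@(2,5):P a1@(2,3):R a2@(2,5):P a3@(2,4):R a4@(3,3):R a5@(1,3):R a6@(3,2):R a7@(2,2):R
t=4: a0@(2,4):P a1@(2,2):R a2@(2,4):P a3@(2,3):R a4@(3,2):R a5@(1,2):R a6@(3,1):R a7@(2,1):R
t=5: a0@(2,3):P a1@(2,1):R a2@(2,3):P a3@(2,2):R a4@(3,1):R a5@(1,1):R a6@(3,0):R a7@(2,0):R
t=6: a0@(2,2):P a1@(2,0):R a2@(2,2):P a3@(2,1):R a4@(3,0):R a5@(1,0):R a6@(3,5):R a7@(2,5):R
t=7: a0@(2,1):P a1@(2,5):R a2@(2,1):P a3@(2,0):R a4@(3,5):R a5@(1,5):R a6@(3,4):R a7@(2,4):R
t=8: a0@(2,0):P a1@(2,4):R a2@(2,0):P a3@(2,5):R a4@(3,4):R a5@(1,4):R a6@(3,3):R a7@(2,3):R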